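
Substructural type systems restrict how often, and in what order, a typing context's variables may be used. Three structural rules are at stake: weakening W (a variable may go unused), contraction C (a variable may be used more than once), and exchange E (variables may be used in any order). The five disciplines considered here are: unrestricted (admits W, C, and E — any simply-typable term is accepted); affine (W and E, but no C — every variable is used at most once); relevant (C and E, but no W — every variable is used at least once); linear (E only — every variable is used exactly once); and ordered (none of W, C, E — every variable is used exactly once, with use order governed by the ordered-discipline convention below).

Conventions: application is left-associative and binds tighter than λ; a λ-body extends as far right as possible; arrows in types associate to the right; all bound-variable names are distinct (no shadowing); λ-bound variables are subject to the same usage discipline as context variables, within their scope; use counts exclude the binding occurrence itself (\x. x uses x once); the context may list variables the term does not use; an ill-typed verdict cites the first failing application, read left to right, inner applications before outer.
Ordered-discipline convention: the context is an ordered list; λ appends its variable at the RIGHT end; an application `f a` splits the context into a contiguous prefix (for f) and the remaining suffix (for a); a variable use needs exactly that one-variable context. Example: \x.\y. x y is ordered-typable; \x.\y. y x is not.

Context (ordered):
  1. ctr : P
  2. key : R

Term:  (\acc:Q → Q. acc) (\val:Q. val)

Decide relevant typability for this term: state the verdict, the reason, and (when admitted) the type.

no — needs weakening: ctr, key unused
usage: ctr=0; key=0; acc (λ-bound)=1; val (λ-bound)=1
use order (left to right): acc, val
typing: ✓ — Q → Q
all disciplines: ordered ✗; linear ✗; affine ✓; relevant ✗; unrestricted ✓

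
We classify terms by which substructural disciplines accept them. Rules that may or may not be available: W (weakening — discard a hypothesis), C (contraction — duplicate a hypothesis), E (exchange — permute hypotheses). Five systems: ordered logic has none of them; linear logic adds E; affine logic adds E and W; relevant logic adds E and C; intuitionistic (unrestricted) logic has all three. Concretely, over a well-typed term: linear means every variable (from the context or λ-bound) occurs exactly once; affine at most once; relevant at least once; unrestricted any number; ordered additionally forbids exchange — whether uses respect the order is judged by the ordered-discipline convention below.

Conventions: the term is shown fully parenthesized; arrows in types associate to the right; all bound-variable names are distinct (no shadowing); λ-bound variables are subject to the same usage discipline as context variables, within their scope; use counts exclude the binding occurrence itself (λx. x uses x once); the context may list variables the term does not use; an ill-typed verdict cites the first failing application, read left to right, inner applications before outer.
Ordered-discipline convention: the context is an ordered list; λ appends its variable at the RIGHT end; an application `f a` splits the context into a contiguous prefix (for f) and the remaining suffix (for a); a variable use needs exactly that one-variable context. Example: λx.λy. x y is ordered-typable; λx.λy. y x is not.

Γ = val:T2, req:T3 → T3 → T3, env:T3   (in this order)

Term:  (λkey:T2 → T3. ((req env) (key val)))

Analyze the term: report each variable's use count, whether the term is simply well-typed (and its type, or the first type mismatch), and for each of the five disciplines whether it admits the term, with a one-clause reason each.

variable uses: val=1, req=1, env=1, key [bound]=1
order of uses: req, env, key, val
typing: the term checks, with type (T2 → T3) → T3
ordered: ✗, needs exchange: uses follow req, env, key, val
linear: ✓, val, req, env, key: one use apiece
affine: ✓, val, req, env, key: no repeats, contraction unneeded
relevant: ✓, val, req, env, key: all used, weakening unneeded
unrestricted: ✓, typability at (T2 → T3) → T3 is all that's needed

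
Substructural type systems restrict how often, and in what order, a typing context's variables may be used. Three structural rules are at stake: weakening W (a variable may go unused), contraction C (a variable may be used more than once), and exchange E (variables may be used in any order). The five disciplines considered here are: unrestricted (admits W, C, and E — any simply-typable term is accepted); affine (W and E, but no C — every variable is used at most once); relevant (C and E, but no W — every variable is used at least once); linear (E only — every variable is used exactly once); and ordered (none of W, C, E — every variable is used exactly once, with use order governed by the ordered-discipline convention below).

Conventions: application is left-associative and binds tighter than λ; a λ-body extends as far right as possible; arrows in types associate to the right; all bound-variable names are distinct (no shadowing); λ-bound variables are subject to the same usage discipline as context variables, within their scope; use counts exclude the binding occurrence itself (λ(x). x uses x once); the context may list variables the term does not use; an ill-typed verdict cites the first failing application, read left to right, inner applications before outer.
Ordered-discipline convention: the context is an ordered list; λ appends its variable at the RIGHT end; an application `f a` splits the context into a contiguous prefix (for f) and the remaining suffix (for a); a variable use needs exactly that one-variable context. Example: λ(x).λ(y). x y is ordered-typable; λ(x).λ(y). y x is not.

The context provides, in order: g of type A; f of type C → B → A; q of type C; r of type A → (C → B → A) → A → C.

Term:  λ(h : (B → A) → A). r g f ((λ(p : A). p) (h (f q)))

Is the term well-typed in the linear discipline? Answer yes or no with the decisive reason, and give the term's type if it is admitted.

no — repeated use of f ×2
use counts: g ×1; f ×2; q ×1; r ×1; h (bound) ×1; p (bound) ×1
uses in reading order: r, g, f, p, h, f, q
typing: ✓ — ((B → A) → A) → C
all disciplines: ordered ✗ · linear ✗ · affine ✗ · relevant ✓ · unrestricted ✓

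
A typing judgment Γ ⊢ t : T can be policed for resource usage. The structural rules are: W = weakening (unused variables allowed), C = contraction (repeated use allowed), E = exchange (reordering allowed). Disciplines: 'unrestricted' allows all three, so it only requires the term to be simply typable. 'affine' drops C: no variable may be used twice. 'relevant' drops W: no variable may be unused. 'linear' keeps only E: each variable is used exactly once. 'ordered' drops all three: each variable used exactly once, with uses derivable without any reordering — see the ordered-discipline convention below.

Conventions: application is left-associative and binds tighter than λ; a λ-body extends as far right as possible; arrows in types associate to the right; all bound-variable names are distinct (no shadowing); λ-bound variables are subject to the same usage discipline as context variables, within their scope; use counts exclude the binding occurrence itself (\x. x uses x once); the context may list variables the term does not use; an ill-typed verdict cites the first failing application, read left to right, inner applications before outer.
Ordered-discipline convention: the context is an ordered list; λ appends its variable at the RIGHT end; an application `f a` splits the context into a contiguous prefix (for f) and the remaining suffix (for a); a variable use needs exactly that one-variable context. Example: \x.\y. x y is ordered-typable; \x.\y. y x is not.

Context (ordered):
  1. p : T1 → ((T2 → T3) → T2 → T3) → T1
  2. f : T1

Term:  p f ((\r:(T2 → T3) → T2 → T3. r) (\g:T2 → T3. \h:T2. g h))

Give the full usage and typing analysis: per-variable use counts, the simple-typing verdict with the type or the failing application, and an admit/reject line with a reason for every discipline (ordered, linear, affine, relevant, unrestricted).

counts: p=1, f=1, r [bound]=1, g [bound]=1, h [bound]=1
uses in reading order: p, f, r, g, h
typing: well-typed — term : T1
ordered ✓ (one use each (p, f, r, g, h); ordered split holds)
linear ✓ (each of p, f, r, g, h used exactly once)
affine ✓ (p, f, r, g, h: no repeats, contraction unneeded)
relevant ✓ (every one of p, f, r, g, h appears)
unrestricted ✓ (simply typable at T1; W, C, E all held)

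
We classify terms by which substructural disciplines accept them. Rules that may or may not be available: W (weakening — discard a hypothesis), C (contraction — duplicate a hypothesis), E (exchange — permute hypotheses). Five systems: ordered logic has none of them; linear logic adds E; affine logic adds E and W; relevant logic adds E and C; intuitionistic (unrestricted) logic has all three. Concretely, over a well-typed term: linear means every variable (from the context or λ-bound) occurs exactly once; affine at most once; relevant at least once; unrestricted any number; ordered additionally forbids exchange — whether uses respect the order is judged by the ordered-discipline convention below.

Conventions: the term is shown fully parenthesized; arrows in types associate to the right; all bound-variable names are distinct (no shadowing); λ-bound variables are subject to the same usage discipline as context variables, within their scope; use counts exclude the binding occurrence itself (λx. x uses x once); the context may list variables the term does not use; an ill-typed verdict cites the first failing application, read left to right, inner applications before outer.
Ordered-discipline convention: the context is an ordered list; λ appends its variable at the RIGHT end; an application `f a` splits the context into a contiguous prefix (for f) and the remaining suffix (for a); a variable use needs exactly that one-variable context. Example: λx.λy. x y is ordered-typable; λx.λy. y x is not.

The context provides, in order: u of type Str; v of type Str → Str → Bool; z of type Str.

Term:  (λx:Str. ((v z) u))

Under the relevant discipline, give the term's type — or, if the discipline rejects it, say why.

not well-typed under relevant — x never used (weakening)
usage: u: 1; v: 1; z: 1; x (λ-bound): 0
left-to-right use order: v, z, u
typing: the term checks, with type Str → Bool
per-discipline verdicts: ordered ✗ · linear ✗ · affine ✓ · relevant ✗ · unrestricted ✓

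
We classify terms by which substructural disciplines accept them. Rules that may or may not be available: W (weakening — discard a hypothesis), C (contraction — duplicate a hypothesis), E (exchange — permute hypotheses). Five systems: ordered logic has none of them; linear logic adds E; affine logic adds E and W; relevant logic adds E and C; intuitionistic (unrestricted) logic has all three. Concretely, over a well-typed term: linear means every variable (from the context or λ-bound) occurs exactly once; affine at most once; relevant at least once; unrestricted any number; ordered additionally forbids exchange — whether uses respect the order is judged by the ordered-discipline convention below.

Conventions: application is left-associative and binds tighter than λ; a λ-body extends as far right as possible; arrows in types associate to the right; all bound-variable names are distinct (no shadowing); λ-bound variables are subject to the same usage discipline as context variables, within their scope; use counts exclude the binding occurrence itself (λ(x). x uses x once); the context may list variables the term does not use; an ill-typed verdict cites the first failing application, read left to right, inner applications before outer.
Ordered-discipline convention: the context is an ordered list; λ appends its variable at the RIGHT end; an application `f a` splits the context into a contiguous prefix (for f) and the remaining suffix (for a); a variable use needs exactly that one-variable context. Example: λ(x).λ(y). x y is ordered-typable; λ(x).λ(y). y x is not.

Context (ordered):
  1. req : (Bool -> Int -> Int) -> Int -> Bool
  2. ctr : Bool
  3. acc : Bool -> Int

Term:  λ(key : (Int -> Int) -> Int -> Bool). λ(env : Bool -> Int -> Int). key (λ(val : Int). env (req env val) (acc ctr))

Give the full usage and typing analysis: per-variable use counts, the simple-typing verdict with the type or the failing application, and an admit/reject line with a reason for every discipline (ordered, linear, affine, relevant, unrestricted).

usage: req: 1; ctr: 1; acc: 1; key (λ-bound): 1; env (λ-bound): 2; val (λ-bound): 1
order of uses: key, env, req, env, val, acc, ctr
typing: well-typed at ((Int -> Int) -> Int -> Bool) -> (Bool -> Int -> Int) -> Int -> Bool
ordered ✗ (repeated use of env ×2)
linear ✗ (repeated use of env ×2)
affine ✗ (repeated use of env ×2)
relevant ✓ (req, ctr, acc, key, env, val: all used, weakening unneeded)
unrestricted ✓ (simply typable at ((Int -> Int) -> Int -> Bool) -> (Bool -> Int -> Int) -> Int -> Bool; W, C, E all held)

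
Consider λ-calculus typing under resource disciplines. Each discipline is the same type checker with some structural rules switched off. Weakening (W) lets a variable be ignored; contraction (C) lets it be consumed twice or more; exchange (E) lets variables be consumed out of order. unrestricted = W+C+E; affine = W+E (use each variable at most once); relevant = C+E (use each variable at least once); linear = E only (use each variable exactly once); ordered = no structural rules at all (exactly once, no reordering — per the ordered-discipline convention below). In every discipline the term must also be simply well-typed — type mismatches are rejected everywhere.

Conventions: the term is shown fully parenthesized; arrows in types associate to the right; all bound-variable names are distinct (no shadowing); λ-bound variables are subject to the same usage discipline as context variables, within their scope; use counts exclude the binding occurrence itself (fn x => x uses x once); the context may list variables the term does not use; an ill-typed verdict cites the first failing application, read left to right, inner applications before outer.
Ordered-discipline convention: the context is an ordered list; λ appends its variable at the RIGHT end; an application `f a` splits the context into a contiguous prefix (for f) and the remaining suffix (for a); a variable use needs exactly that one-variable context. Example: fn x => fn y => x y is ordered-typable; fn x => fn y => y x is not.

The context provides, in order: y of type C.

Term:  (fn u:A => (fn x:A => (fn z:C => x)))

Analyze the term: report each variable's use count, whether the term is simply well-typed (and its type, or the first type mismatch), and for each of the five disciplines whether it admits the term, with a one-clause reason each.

variable uses: y ×0, u [bound] ×0, x [bound] ×1, z [bound] ×0
uses in reading order: x
typing: ✓ — A → A → C → A
ordered ✗ (y, u, z never used (weakening))
linear ✗ (y, u, z never used (weakening))
affine ✓ (none of y, u, x, z used more than once)
relevant ✗ (y, u, z never used (weakening))
unrestricted ✓ (simply typable at A → A → C → A; W, C, E all held)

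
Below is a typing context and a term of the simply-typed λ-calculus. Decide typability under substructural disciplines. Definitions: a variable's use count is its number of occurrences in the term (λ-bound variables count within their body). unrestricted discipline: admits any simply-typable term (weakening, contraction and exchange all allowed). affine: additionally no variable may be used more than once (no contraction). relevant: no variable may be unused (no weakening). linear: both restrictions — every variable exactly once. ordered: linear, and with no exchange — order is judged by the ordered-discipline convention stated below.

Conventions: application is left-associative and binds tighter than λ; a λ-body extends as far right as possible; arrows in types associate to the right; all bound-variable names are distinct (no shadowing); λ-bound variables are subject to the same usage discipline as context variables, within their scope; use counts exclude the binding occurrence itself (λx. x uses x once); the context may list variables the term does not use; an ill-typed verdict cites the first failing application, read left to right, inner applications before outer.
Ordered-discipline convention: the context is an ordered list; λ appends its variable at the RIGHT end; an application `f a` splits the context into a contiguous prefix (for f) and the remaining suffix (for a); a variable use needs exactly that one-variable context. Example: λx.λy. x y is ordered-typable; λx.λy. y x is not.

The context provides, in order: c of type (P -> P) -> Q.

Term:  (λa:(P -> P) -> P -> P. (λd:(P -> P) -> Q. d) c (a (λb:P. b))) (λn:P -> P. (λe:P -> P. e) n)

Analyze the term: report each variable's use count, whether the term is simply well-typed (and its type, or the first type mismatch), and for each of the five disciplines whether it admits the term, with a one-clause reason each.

counts: c ×1, a (bound) ×1, d (bound) ×1, b (bound) ×1, n (bound) ×1, e (bound) ×1
left-to-right use order: d, c, a, b, e, n
typing: the term checks, with type Q
ordered ✓ (c, a, d, b, n, e: once each, no exchange needed)
linear ✓ (exactly-once usage across c, a, d, b, n, e)
affine ✓ (at most one use each (c, a, d, b, n, e))
relevant ✓ (none of c, a, d, b, n, e goes unused)
unrestricted ✓ (simply typable at Q; W, C, E all held)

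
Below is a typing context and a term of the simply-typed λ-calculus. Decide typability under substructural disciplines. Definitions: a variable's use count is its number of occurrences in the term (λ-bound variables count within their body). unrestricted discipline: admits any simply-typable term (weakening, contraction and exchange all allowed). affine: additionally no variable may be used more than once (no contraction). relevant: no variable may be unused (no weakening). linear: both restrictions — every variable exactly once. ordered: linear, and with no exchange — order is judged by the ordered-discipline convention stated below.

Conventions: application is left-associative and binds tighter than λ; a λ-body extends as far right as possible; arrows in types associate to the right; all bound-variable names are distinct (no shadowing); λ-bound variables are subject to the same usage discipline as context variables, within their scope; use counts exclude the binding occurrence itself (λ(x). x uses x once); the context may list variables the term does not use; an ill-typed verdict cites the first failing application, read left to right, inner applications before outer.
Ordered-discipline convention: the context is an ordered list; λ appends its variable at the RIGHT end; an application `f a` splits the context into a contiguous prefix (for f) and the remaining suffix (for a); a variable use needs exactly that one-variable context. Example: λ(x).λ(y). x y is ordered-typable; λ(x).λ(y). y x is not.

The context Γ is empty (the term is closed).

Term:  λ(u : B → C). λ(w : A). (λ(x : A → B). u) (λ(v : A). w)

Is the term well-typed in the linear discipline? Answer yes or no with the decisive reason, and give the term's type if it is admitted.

no — fails simple typing
counts: u (bound): 1×; w (bound): 1×; x (bound): 0×; v (bound): 0×
uses in reading order: u, w
typing: ill-typed: an argument A → A mismatches the expected A → B
summary: ordered ✗; linear ✗; affine ✗; relevant ✗; unrestricted ✗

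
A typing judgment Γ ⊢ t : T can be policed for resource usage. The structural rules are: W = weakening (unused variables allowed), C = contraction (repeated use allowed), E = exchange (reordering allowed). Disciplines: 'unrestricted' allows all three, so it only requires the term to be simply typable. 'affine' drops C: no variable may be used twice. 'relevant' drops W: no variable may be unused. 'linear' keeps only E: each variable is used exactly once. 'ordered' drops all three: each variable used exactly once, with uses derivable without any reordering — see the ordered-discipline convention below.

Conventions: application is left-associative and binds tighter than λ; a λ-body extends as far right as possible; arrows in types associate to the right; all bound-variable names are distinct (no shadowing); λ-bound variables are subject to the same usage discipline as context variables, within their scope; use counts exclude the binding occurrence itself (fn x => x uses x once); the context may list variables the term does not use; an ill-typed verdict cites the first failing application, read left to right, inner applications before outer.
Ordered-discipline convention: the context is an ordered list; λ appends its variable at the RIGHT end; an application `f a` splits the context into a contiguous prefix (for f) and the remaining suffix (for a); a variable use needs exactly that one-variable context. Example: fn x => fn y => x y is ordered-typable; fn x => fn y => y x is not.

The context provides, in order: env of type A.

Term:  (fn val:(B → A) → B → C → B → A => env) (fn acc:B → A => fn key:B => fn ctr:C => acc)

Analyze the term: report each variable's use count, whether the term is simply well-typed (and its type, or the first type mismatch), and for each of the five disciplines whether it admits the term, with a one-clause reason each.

usage: env ×1, val [bound] ×0, acc [bound] ×1, key [bound] ×0, ctr [bound] ×0
use order (left to right): env, acc
typing: the term checks, with type A
ordered: ✗ — unused: val, key, ctr — weakening required
linear: ✗ — unused: val, key, ctr — weakening required
affine: ✓ — none of env, val, acc, key, ctr used more than once
relevant: ✗ — unused: val, key, ctr — weakening required
unrestricted: ✓ — well-typed at A; no restrictions here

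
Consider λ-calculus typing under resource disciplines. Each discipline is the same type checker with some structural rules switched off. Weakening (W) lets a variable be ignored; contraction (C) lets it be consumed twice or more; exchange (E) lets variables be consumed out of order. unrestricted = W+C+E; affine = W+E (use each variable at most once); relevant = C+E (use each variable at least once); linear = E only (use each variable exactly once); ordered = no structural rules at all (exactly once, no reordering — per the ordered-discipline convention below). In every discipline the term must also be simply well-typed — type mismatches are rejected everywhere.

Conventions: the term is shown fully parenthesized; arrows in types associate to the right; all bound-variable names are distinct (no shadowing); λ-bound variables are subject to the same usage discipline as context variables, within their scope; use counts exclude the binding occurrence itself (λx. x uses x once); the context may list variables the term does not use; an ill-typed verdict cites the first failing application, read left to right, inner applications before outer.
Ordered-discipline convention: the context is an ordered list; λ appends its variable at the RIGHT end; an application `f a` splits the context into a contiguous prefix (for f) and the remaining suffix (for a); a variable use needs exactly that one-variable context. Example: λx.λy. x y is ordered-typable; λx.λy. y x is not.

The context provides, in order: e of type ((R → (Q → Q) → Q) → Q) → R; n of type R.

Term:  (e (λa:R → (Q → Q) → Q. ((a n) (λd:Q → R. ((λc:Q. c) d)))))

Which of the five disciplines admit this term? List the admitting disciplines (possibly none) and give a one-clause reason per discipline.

admitted by: none
use counts: e: 1×; n: 1×; a (bound): 1×; d (bound): 1×; c (bound): 1×
uses in reading order: e, a, n, c, d
typing: ill-typed: a function awaiting Q gets Q → R
ordered: ✗, a type mismatch blocks all five
linear: ✗, the type mismatch rejects it
affine: ✗, not simply typable
relevant: ✗, fails simple typing
unrestricted: ✗, a type mismatch blocks all five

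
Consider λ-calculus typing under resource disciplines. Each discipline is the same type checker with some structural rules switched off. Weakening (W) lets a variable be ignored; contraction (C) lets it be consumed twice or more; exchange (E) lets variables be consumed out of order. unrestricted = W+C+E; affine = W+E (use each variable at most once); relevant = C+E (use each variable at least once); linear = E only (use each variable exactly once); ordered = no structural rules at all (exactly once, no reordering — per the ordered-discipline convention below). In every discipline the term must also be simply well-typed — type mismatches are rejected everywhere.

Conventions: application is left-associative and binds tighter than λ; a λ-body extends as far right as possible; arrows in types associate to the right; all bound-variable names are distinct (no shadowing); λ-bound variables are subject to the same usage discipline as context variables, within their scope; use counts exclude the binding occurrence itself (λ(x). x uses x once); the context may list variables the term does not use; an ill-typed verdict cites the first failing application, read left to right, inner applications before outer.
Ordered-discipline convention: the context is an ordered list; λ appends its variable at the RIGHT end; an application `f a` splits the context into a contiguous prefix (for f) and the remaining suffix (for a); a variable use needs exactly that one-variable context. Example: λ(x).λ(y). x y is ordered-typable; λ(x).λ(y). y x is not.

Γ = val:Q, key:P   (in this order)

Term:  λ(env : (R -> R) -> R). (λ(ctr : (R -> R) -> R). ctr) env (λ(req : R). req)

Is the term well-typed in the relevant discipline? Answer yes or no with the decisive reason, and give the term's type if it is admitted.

no — val, key never used (weakening)
counts: val: 0; key: 0; env (λ-bound): 1; ctr (λ-bound): 1; req (λ-bound): 1
left-to-right use order: ctr, env, req
typing: well-typed — term : ((R -> R) -> R) -> R
summary: ordered ✗; linear ✗; affine ✓; relevant ✗; unrestricted ✓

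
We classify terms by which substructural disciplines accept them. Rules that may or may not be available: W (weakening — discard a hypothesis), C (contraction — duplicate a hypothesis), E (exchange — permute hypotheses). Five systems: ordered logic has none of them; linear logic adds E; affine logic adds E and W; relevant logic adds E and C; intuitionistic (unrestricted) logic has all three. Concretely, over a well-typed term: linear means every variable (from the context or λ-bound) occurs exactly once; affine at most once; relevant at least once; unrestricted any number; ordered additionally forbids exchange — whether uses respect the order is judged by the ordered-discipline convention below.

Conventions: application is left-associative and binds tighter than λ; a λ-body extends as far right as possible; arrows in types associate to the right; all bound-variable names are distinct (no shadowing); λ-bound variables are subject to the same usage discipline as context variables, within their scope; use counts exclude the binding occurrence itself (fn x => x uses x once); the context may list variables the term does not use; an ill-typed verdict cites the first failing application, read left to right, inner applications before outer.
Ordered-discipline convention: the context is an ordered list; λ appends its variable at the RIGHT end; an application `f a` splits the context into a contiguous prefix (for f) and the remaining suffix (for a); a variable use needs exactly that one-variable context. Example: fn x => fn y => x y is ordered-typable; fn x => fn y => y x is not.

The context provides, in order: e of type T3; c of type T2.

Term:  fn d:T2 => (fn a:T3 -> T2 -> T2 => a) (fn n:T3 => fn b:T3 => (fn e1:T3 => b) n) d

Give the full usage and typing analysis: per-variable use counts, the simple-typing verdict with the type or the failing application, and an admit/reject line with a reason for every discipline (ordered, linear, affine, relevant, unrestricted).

variable uses: e=0; c=0; d [bound]=1; a [bound]=1; n [bound]=1; b [bound]=1; e1 [bound]=0
use order (left to right): a, b, n, d
typing: ill-typed: argument of type T3 -> T3 -> T3 where T3 -> T2 -> T2 is required
ordered: ✗, fails simple typing
linear: ✗, a type mismatch blocks all five
affine: ✗, the type mismatch rejects it
relevant: ✗, not simply typable
unrestricted: ✗, fails simple typing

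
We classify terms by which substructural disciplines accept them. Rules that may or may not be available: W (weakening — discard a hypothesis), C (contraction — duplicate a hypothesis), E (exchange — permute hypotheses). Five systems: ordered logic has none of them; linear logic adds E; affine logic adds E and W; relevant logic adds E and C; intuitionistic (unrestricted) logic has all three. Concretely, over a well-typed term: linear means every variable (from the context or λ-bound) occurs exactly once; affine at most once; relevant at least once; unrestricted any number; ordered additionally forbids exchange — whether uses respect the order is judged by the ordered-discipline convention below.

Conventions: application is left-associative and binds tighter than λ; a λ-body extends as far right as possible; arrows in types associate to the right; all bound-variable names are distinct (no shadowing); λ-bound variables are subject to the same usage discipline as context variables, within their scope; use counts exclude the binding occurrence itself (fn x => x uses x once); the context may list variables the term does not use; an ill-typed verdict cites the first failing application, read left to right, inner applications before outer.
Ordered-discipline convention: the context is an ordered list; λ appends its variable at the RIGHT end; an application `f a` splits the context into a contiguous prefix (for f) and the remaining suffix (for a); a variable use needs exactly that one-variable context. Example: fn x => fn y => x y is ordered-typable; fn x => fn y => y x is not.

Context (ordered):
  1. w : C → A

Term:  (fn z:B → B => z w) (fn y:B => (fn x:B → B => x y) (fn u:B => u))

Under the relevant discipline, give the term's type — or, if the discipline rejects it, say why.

not well-typed under relevant — a type mismatch blocks all five
usage: w: 1×; z (bound): 1×; y (bound): 1×; x (bound): 1×; u (bound): 1×
uses in reading order: z, w, x, y, u
typing: ill-typed: argument of type C → A where B is required
per-discipline verdicts: ordered ✗ | linear ✗ | affine ✗ | relevant ✗ | unrestricted ✗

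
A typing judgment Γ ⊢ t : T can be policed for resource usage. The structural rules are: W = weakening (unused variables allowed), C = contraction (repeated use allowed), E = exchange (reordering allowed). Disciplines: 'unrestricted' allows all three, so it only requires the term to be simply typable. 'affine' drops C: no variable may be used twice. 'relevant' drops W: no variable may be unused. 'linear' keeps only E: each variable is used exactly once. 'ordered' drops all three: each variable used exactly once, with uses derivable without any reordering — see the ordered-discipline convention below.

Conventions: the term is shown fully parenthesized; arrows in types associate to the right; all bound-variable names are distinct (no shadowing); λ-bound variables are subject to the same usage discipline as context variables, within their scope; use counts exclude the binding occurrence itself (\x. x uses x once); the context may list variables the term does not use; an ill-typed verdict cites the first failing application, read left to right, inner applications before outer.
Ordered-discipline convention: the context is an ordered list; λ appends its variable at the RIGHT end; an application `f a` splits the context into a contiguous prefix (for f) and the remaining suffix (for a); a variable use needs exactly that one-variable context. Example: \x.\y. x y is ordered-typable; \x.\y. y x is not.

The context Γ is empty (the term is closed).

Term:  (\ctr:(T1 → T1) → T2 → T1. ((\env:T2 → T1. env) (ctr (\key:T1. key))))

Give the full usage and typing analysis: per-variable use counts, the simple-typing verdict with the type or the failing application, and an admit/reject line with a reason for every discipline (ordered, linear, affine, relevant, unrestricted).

variable uses: ctr [bound]=1, env [bound]=1, key [bound]=1
use order (left to right): env, ctr, key
typing: the term checks, with type ((T1 → T1) → T2 → T1) → T2 → T1
ordered ✓ (ctr, env, key once each; derivable with no W/C/E)
linear ✓ (exactly-once usage across ctr, env, key)
affine ✓ (none of ctr, env, key used more than once)
relevant ✓ (every one of ctr, env, key appears)
unrestricted ✓ (simply typable at ((T1 → T1) → T2 → T1) → T2 → T1; W, C, E all held)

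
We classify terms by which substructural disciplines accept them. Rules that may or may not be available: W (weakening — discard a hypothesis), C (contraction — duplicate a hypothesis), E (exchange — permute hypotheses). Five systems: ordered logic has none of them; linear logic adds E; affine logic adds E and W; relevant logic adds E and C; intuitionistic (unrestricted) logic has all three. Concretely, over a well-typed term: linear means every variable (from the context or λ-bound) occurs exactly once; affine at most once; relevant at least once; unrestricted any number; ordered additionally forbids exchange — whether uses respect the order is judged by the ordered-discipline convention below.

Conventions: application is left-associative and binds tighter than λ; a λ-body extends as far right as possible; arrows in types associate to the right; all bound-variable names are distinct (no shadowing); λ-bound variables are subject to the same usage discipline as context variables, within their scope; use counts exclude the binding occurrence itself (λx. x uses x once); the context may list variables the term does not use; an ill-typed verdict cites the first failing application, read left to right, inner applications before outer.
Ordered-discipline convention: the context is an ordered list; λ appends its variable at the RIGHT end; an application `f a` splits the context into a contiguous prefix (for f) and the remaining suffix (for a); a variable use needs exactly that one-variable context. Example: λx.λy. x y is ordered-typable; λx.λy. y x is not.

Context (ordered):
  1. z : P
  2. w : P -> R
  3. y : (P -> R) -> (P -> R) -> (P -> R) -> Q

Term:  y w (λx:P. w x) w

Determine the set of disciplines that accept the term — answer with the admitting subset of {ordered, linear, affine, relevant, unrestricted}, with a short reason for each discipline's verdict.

admitting disciplines: unrestricted
variable uses: z=0; w=3; y=1; x (bound)=1
uses in reading order: y, w, w, x, w
typing: ✓ — Q
ordered: ✗, w ×3 used more than once (contraction); unused: z — weakening required
linear: ✗, w ×3 used more than once (contraction); unused: z — weakening required
affine: ✗, w ×3 used more than once (contraction)
relevant: ✗, unused: z — weakening required
unrestricted: ✓, typability at Q is all that's needed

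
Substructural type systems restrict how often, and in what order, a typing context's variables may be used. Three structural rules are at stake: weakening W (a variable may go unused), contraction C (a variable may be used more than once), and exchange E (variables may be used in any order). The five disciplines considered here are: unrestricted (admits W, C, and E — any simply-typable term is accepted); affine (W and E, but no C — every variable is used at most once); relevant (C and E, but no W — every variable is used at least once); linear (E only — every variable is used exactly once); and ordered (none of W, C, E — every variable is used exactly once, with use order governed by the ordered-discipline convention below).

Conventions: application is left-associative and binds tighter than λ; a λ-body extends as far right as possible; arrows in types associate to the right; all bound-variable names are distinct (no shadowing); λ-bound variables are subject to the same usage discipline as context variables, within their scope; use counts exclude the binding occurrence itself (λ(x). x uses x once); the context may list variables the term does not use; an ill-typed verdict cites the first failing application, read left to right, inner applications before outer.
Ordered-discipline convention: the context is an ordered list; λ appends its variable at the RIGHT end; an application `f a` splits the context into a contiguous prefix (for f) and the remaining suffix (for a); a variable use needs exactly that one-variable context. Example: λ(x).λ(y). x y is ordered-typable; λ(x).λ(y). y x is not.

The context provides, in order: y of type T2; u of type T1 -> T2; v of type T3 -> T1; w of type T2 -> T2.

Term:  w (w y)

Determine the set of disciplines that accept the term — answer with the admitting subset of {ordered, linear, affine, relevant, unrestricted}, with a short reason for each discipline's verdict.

accepted by: unrestricted
usage: y=1, u=0, v=0, w=2
order of uses: w, w, y
typing: the term checks, with type T2
ordered: ✗ — needs contraction — w ×2; u, v never used (weakening)
linear: ✗ — needs contraction — w ×2; u, v never used (weakening)
affine: ✗ — needs contraction — w ×2
relevant: ✗ — u, v never used (weakening)
unrestricted: ✓ — typability at T2 is all that's needed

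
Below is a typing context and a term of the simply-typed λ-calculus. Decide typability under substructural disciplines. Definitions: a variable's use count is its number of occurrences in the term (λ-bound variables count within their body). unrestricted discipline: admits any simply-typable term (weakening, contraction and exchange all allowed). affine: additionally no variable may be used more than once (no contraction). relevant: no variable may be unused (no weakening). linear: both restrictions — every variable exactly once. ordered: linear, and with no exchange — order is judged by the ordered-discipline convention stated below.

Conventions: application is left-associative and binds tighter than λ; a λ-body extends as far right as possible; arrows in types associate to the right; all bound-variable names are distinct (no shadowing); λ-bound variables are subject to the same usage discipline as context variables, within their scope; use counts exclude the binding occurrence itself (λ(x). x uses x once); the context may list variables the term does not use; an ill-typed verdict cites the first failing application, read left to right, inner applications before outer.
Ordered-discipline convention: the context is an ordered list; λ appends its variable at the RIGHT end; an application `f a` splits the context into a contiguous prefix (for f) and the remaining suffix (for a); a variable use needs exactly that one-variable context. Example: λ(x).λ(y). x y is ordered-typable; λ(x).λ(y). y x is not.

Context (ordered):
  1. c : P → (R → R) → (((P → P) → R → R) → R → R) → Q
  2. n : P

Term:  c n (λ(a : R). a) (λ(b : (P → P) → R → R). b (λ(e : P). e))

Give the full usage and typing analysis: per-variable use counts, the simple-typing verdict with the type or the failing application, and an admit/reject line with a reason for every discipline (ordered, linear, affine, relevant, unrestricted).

variable uses: c=1; n=1; a [bound]=1; b [bound]=1; e [bound]=1
order of uses: c, n, a, b, e
typing: well-typed — term : Q
ordered: ✓, single-use (c, n, a, b, e), ordered derivation ok
linear: ✓, exactly-once usage across c, n, a, b, e
affine: ✓, no duplicate uses among c, n, a, b, e
relevant: ✓, every one of c, n, a, b, e appears
unrestricted: ✓, type-checks (Q) and nothing is barred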